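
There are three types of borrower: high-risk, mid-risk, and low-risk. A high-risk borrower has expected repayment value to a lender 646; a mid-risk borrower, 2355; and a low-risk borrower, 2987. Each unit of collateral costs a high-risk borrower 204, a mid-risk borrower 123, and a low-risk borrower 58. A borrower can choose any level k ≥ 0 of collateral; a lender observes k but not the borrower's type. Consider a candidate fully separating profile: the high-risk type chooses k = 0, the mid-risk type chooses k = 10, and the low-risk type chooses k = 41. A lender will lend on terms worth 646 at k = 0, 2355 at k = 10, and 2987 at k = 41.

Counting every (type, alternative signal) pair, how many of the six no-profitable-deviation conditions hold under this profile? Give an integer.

High-risk (own payoff 646): to k=10 gives 2355 − 204×10 = 315 → no gain ✓; to k=41 gives 2987 − 204×41 = -5377 → no gain ✓.
Mid-risk (own payoff 2355 − 123×10 = 1125): to k=0 gives 646 → no gain ✓; to k=41 gives 2987 − 123×41 = -2056 → no gain ✓.
Low-risk (own payoff 2987 − 58×41 = 609): to k=0 gives 646 → profitable ✗; to k=10 gives 2355 − 58×10 = 1775 → profitable ✗.
4 of the 6 constraints hold; not an equilibrium.

4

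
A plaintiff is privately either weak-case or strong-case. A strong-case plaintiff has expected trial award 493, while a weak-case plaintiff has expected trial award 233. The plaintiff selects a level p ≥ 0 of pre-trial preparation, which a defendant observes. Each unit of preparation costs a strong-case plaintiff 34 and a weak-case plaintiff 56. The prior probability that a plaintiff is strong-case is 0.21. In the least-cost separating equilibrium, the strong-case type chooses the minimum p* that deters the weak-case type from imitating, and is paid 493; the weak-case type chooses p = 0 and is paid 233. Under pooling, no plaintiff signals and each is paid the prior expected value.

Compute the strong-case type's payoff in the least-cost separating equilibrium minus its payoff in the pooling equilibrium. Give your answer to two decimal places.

Least-cost separating signal: p* solves 233 = 493 − 56·p*, so p* = (493 − 233)/56 ≈ 4.6429.
Strong-case type's separating payoff: 493 − 34 × p* = 493 − 34 × (493 − 233)/56 = 493 − 8840/56 ≈ 335.1429.
Pooling payoff: 0.21 × 493 + 0.79 × 233 = 287.6.
Difference: 335.1429 − 287.6 = 47.5429, i.e. 47.54 to two decimal places.
The strong-case type prefers to separate.

47.54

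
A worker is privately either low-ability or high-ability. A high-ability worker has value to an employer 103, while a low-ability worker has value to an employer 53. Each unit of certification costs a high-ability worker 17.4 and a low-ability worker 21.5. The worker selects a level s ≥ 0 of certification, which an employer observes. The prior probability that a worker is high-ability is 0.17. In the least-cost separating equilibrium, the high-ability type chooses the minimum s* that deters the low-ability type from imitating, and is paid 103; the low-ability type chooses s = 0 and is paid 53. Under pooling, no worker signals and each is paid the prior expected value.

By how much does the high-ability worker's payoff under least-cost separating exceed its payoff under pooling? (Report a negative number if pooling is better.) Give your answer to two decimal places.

Least-cost separating signal: s* solves 53 = 103 − 21.5·s*, so s* = (103 − 53)/21.5 ≈ 2.3256.
High-ability type's separating payoff: 103 − 17.4 × s* = 103 − 17.4 × (103 − 53)/21.5 = 103 − 870/21.5 ≈ 62.5349.
Pooling payoff: 0.17 × 103 + 0.83 × 53 = 61.5.
Difference: 62.5349 − 61.5 = 1.0349, i.e. 1.03 to two decimal places.
The high-ability type prefers to separate.

1.03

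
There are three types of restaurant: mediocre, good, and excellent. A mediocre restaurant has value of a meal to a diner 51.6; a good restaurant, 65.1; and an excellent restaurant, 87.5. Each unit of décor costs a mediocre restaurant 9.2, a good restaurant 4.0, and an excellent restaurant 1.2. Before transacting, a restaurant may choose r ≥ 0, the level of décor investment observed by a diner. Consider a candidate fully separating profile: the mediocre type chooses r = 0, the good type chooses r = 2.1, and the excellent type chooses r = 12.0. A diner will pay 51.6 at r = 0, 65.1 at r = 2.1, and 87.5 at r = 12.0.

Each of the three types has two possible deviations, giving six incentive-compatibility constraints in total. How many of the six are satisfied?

Mediocre (own payoff 51.6): to r=2.1 gives 65.1 − 9.2×2.1 = 45.78 → no gain ✓; to r=12.0 gives 87.5 − 9.2×12.0 = -22.9 → no gain ✓.
Good (own payoff 65.1 − 4.0×2.1 = 56.7): to r=0 gives 51.6 → no gain ✓; to r=12.0 gives 87.5 − 4.0×12.0 = 39.5 → no gain ✓.
Excellent (own payoff 87.5 − 1.2×12.0 = 73.1): to r=0 gives 51.6 → no gain ✓; to r=2.1 gives 65.1 − 1.2×2.1 = 62.58 → no gain ✓.
6 of the 6 constraints hold; this profile is a separating equilibrium.

6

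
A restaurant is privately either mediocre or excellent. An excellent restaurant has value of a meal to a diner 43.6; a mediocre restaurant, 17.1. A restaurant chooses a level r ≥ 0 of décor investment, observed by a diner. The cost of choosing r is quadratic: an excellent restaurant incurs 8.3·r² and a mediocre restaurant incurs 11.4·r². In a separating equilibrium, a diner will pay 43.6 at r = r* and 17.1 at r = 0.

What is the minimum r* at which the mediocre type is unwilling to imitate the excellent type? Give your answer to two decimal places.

The mediocre type at r = 0 receives 17.1; imitating at r* yields 43.6 − 11.4·r*².
Indifference: 17.1 = 43.6 − 11.4·r*², so r*² = (43.6 − 17.1) / 11.4 ≈ 2.3246.
r* = √2.3246 ≈ 1.52.

1.52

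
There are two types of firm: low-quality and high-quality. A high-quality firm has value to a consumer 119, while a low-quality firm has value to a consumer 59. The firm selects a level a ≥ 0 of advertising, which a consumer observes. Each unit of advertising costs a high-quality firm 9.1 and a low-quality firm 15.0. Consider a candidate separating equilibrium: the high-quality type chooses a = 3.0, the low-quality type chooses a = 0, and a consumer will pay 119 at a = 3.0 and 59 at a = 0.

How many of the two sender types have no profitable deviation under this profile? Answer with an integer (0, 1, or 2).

1

Low-quality type: stay at 0 → 59; mimic → 119 − 15.0 × 3.0 = 74. IC fails (59 < 74).
High-quality type: signal → 119 − 9.1 × 3.0 = 91.7; deviate to 0 → 59. IC holds (91.7 ≥ 59).
1 of 2 constraints hold, so this profile is not an equilibrium.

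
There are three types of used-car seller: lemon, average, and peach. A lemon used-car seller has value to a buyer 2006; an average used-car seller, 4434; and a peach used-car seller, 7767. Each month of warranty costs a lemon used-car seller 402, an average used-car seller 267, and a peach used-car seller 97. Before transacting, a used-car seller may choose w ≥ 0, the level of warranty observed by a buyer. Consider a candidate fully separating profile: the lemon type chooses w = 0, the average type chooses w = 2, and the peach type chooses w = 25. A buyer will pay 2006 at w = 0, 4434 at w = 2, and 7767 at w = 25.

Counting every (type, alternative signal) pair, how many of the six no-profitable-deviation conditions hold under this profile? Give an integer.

Lemon (own payoff 2006): to w=2 gives 4434 − 402×2 = 3630 → profitable ✗; to w=25 gives 7767 − 402×25 = -2283 → no gain ✓.
Peach (own payoff 7767 − 97×25 = 5342): to w=0 gives 2006 → no gain ✓; to w=2 gives 4434 − 97×2 = 4240 → no gain ✓.
Average (own payoff 4434 − 267×2 = 3900): to w=0 gives 2006 → no gain ✓; to w=25 gives 7767 − 267×25 = 1092 → no gain ✓.
5 of the 6 constraints hold; not an equilibrium.

5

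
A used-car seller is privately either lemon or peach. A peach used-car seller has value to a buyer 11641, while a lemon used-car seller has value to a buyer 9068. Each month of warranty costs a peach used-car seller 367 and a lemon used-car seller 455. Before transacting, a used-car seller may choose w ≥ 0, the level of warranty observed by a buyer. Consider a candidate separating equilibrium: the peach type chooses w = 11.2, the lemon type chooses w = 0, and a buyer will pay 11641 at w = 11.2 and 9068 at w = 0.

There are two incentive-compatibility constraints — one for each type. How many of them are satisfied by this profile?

1

Lemon type: stay at 0 → 9068; mimic → 11641 − 455 × 11.2 = 6545. IC holds (9068 ≥ 6545).
Peach type: signal → 11641 − 367 × 11.2 = 7530.6; deviate to 0 → 9068. IC fails (7530.6 < 9068).
1 of 2 constraints hold, so this profile is not an equilibrium.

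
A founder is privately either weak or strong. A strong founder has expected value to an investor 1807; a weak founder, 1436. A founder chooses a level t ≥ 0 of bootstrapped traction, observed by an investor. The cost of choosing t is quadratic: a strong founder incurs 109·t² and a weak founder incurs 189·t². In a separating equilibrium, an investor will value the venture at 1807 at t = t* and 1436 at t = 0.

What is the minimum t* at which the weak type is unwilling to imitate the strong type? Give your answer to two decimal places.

The weak type at t = 0 receives 1436; imitating at t* yields 1807 − 189·t*².
Indifference: 1436 = 1807 − 189·t*², so t*² = (1807 − 1436) / 189 ≈ 1.9630.
t* = √1.9630 ≈ 1.40.

1.40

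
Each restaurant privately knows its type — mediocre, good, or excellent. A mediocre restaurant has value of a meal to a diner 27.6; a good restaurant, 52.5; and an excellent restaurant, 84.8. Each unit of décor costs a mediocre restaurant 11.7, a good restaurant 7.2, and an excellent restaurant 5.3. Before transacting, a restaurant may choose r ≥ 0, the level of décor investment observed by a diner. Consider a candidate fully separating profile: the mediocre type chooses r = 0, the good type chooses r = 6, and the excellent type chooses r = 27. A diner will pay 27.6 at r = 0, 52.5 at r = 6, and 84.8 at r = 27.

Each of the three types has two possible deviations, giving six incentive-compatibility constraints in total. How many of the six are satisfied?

3

Excellent (own payoff 84.8 − 5.3×27 = -58.3): to r=0 gives 27.6 → profitable ✗; to r=6 gives 52.5 − 5.3×6 = 20.7 → profitable ✗.
Good (own payoff 52.5 − 7.2×6 = 9.3): to r=0 gives 27.6 → profitable ✗; to r=27 gives 84.8 − 7.2×27 = -109.6 → no gain ✓.
Mediocre (own payoff 27.6): to r=6 gives 52.5 − 11.7×6 = -17.7 → no gain ✓; to r=27 gives 84.8 − 11.7×27 = -231.1 → no gain ✓.
3 of the 6 constraints hold; not an equilibrium.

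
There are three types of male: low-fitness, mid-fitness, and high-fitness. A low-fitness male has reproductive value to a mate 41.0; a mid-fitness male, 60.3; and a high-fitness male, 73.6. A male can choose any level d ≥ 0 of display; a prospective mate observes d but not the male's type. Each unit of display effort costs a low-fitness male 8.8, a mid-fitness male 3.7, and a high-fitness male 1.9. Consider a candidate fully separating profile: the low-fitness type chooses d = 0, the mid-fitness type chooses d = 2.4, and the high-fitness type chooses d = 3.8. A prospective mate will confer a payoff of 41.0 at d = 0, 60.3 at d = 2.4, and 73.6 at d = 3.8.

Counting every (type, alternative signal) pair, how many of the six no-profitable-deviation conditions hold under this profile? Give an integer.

5

High-fitness (own payoff 73.6 − 1.9×3.8 = 66.38): to d=0 gives 41.0 → no gain ✓; to d=2.4 gives 60.3 − 1.9×2.4 = 55.74 → no gain ✓.
Mid-fitness (own payoff 60.3 − 3.7×2.4 = 51.42): to d=0 gives 41.0 → no gain ✓; to d=3.8 gives 73.6 − 3.7×3.8 = 59.54 → profitable ✗.
Low-fitness (own payoff 41.0): to d=2.4 gives 60.3 − 8.8×2.4 = 39.18 → no gain ✓; to d=3.8 gives 73.6 − 8.8×3.8 = 40.16 → no gain ✓.
5 of the 6 constraints hold; not an equilibrium.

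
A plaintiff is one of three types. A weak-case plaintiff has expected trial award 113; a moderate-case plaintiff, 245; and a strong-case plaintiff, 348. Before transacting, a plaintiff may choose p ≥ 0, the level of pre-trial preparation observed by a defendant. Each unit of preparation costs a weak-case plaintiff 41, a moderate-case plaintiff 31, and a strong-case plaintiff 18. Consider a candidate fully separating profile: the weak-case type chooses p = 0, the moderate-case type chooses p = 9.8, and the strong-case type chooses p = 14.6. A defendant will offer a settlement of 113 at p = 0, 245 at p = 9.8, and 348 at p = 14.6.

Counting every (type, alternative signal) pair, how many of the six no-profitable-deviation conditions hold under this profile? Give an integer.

4

Strong-case (own payoff 348 − 18×14.6 = 85.2): to p=0 gives 113 → profitable ✗; to p=9.8 gives 245 − 18×9.8 = 68.6 → no gain ✓.
Moderate-case (own payoff 245 − 31×9.8 = -58.8): to p=0 gives 113 → profitable ✗; to p=14.6 gives 348 − 31×14.6 = -104.6 → no gain ✓.
Weak-case (own payoff 113): to p=9.8 gives 245 − 41×9.8 = -156.8 → no gain ✓; to p=14.6 gives 348 − 41×14.6 = -250.6 → no gain ✓.
4 of the 6 constraints hold; not an equilibrium.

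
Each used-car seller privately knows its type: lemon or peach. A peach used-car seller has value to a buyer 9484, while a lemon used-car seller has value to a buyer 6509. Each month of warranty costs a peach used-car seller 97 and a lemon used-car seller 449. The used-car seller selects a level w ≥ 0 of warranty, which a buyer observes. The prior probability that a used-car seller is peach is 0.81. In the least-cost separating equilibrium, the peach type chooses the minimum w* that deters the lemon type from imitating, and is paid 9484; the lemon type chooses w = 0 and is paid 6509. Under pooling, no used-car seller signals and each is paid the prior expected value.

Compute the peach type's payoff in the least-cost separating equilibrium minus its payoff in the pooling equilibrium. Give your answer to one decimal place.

Least-cost separating signal: w* solves 6509 = 9484 − 449·w*, so w* = (9484 − 6509)/449 ≈ 6.6258.
Peach type's separating payoff: 9484 − 97 × w* = 9484 − 97 × (9484 − 6509)/449 = 9484 − 288575/449 ≈ 8841.294.
Pooling payoff: 0.81 × 9484 + 0.19 × 6509 = 8918.75.
Difference: 8841.294 − 8918.75 = -77.456, i.e. -77.5 to one decimal place.
The peach type would prefer the pooling outcome.

-77.5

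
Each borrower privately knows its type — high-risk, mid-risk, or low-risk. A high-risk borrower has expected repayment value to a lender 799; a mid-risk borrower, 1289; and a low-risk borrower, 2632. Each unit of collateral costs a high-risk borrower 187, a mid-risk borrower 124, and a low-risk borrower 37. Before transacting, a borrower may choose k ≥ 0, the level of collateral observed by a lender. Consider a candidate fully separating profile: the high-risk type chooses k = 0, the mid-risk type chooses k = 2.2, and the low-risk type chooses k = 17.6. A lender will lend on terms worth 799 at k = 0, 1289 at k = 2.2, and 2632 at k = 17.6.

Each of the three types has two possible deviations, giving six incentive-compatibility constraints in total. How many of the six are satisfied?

5

Mid-risk (own payoff 1289 − 124×2.2 = 1016.2): to k=0 gives 799 → no gain ✓; to k=17.6 gives 2632 − 124×17.6 = 449.6 → no gain ✓.
High-risk (own payoff 799): to k=2.2 gives 1289 − 187×2.2 = 877.6 → profitable ✗; to k=17.6 gives 2632 − 187×17.6 = -659.2 → no gain ✓.
Low-risk (own payoff 2632 − 37×17.6 = 1980.8): to k=0 gives 799 → no gain ✓; to k=2.2 gives 1289 − 37×2.2 = 1207.6 → no gain ✓.
5 of the 6 constraints hold; not an equilibrium.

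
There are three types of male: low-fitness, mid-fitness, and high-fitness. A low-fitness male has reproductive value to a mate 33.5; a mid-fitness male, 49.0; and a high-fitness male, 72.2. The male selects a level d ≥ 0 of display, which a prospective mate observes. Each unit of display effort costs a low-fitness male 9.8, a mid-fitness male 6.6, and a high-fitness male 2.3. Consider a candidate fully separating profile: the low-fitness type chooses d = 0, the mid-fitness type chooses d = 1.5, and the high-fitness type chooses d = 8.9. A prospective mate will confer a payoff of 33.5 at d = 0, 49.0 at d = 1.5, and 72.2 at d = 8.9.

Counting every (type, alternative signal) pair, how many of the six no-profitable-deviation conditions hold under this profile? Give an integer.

Mid-fitness (own payoff 49.0 − 6.6×1.5 = 39.1): to d=0 gives 33.5 → no gain ✓; to d=8.9 gives 72.2 − 6.6×8.9 = 13.46 → no gain ✓.
High-fitness (own payoff 72.2 − 2.3×8.9 = 51.73): to d=0 gives 33.5 → no gain ✓; to d=1.5 gives 49.0 − 2.3×1.5 = 45.55 → no gain ✓.
Low-fitness (own payoff 33.5): to d=1.5 gives 49.0 − 9.8×1.5 = 34.3 → profitable ✗; to d=8.9 gives 72.2 − 9.8×8.9 = -15.02 → no gain ✓.
5 of the 6 constraints hold; not an equilibrium.

5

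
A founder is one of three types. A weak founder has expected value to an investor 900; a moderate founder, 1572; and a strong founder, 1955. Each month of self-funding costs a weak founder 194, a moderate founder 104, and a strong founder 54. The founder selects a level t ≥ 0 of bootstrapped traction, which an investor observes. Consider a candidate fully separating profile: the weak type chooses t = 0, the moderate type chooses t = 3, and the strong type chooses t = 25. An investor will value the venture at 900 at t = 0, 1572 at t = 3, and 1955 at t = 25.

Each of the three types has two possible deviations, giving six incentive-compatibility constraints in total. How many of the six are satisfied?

Moderate (own payoff 1572 − 104×3 = 1260): to t=0 gives 900 → no gain ✓; to t=25 gives 1955 − 104×25 = -645 → no gain ✓.
Strong (own payoff 1955 − 54×25 = 605): to t=0 gives 900 → profitable ✗; to t=3 gives 1572 − 54×3 = 1410 → profitable ✗.
Weak (own payoff 900): to t=3 gives 1572 − 194×3 = 990 → profitable ✗; to t=25 gives 1955 − 194×25 = -2895 → no gain ✓.
3 of the 6 constraints hold; not an equilibrium.

3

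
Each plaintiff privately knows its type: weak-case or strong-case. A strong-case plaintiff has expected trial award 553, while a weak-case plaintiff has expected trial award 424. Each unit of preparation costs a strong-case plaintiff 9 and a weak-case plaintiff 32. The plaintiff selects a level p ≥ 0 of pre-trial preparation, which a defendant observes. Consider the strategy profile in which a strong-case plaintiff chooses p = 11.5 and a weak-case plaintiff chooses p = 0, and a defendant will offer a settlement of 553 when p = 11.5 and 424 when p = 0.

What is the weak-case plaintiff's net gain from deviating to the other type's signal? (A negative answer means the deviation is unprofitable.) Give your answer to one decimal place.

Playing p = 0 the weak-case plaintiff receives 424.
Deviating to p = 11.5 brings payment 553 at cost 32 × 11.5 = 368, netting 185.
Gain from deviating: 185 − 424 = -239.0.
The gain is negative, so the weak-case type's incentive-compatibility constraint is satisfied.

-239.0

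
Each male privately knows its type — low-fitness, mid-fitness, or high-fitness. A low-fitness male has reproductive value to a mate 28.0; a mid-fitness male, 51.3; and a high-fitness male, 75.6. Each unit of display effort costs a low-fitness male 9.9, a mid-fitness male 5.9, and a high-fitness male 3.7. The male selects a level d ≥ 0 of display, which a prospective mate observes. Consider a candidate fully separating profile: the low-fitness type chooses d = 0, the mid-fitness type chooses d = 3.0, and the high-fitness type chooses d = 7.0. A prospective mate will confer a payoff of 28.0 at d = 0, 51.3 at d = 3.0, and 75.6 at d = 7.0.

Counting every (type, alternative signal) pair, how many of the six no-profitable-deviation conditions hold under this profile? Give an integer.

5

Low-fitness (own payoff 28.0): to d=3.0 gives 51.3 − 9.9×3.0 = 21.6 → no gain ✓; to d=7.0 gives 75.6 − 9.9×7.0 = 6.3 → no gain ✓.
High-fitness (own payoff 75.6 − 3.7×7.0 = 49.7): to d=0 gives 28.0 → no gain ✓; to d=3.0 gives 51.3 − 3.7×3.0 = 40.2 → no gain ✓.
Mid-fitness (own payoff 51.3 − 5.9×3.0 = 33.6): to d=0 gives 28.0 → no gain ✓; to d=7.0 gives 75.6 − 5.9×7.0 = 34.3 → profitable ✗.
5 of the 6 constraints hold; not an equilibrium.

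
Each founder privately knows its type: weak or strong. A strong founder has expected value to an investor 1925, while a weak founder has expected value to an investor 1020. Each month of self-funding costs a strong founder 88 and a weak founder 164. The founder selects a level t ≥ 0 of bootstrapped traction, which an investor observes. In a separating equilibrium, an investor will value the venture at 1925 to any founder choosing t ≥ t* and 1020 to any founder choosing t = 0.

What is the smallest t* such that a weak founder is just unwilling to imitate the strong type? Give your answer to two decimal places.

5.52

A weak founder choosing t = 0 receives 1020.
Imitating at t* instead would pay 1925 at cost 164·t*, netting 1925 − 164·t*.
Indifference: 1020 = 1925 − 164·t*, so t* = (1925 − 1020) / 164 ≈ 5.52.
At t* the weak type's incentive constraint just binds; the strong type strictly prefers t* since its per-unit cost is lower.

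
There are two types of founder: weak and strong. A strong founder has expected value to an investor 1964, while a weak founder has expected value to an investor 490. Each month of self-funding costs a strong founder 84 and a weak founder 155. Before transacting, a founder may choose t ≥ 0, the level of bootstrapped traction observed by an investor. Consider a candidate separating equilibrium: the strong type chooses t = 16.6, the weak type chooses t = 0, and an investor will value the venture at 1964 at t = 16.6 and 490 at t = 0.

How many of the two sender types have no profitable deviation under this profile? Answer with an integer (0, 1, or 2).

Strong type: signal → 1964 − 84 × 16.6 = 569.6; deviate to 0 → 490. IC holds (569.6 ≥ 490).
Weak type: stay at 0 → 490; mimic → 1964 − 155 × 16.6 = -609. IC holds (490 ≥ -609).
2 of 2 constraints hold, so this is a separating equilibrium.

2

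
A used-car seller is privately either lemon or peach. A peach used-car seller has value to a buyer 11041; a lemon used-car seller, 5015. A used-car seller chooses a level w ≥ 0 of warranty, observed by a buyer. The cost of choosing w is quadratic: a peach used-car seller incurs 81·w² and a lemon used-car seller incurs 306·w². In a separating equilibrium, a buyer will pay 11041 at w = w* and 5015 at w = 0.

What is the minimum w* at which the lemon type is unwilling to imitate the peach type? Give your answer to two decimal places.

4.44

The lemon type at w = 0 receives 5015; imitating at w* yields 11041 − 306·w*².
Indifference: 5015 = 11041 − 306·w*², so w*² = (11041 − 5015) / 306 ≈ 19.6928.
w* = √19.6928 ≈ 4.44.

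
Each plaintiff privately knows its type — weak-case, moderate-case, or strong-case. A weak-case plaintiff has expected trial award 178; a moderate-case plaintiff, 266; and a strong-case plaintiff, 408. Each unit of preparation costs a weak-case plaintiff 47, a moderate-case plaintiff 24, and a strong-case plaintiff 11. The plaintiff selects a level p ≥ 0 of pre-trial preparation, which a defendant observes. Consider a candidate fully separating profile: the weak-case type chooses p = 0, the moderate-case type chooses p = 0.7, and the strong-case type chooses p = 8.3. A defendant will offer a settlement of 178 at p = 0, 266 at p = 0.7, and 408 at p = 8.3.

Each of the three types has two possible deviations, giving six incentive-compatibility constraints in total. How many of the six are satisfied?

Weak-case (own payoff 178): to p=0.7 gives 266 − 47×0.7 = 233.1 → profitable ✗; to p=8.3 gives 408 − 47×8.3 = 17.9 → no gain ✓.
Moderate-case (own payoff 266 − 24×0.7 = 249.2): to p=0 gives 178 → no gain ✓; to p=8.3 gives 408 − 24×8.3 = 208.8 → no gain ✓.
Strong-case (own payoff 408 − 11×8.3 = 316.7): to p=0 gives 178 → no gain ✓; to p=0.7 gives 266 − 11×0.7 = 258.3 → no gain ✓.
5 of the 6 constraints hold; not an equilibrium.

5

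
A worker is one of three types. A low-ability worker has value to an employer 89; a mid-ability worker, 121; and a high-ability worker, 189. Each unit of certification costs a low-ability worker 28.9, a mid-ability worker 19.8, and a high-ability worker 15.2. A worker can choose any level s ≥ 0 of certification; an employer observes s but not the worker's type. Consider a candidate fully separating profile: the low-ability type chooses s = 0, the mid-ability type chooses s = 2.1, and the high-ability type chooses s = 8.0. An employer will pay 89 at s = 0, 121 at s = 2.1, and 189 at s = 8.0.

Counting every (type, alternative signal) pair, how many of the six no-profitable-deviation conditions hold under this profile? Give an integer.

3

Low-ability (own payoff 89): to s=2.1 gives 121 − 28.9×2.1 = 60.31 → no gain ✓; to s=8.0 gives 189 − 28.9×8.0 = -42.2 → no gain ✓.
High-ability (own payoff 189 − 15.2×8.0 = 67.4): to s=0 gives 89 → profitable ✗; to s=2.1 gives 121 − 15.2×2.1 = 89.08 → profitable ✗.
Mid-ability (own payoff 121 − 19.8×2.1 = 79.42): to s=0 gives 89 → profitable ✗; to s=8.0 gives 189 − 19.8×8.0 = 30.6 → no gain ✓.
3 of the 6 constraints hold; not an equilibrium.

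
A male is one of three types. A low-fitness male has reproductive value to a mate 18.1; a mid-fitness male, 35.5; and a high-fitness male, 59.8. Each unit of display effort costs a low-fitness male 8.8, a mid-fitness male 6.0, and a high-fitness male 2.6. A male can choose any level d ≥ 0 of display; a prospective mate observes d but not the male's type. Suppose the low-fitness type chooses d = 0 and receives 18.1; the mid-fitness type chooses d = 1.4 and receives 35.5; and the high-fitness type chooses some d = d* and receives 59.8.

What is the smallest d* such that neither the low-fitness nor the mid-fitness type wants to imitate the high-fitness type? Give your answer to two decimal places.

5.45

Low-fitness type (on-path payoff 18.1) won't mimic when 18.1 ≥ 59.8 − 8.8·d*, i.e. d* ≥ 4.74.
Mid-fitness type (on-path payoff 35.5 − 6.0×1.4 = 27.1) won't mimic when 27.1 ≥ 59.8 − 6.0·d*, i.e. d* ≥ 5.45.
Both must hold, so d* = max(4.74, 5.45) = 5.45. The mid-fitness type's constraint binds.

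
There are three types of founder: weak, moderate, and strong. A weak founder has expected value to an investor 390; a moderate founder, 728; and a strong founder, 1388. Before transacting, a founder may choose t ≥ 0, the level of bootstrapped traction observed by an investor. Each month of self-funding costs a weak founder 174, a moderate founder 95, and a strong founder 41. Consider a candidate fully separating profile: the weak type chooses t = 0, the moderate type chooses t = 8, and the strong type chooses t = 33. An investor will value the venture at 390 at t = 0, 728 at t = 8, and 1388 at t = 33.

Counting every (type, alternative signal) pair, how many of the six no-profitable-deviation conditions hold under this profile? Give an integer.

Strong (own payoff 1388 − 41×33 = 35): to t=0 gives 390 → profitable ✗; to t=8 gives 728 − 41×8 = 400 → profitable ✗.
Moderate (own payoff 728 − 95×8 = -32): to t=0 gives 390 → profitable ✗; to t=33 gives 1388 − 95×33 = -1747 → no gain ✓.
Weak (own payoff 390): to t=8 gives 728 − 174×8 = -664 → no gain ✓; to t=33 gives 1388 − 174×33 = -4354 → no gain ✓.
3 of the 6 constraints hold; not an equilibrium.

3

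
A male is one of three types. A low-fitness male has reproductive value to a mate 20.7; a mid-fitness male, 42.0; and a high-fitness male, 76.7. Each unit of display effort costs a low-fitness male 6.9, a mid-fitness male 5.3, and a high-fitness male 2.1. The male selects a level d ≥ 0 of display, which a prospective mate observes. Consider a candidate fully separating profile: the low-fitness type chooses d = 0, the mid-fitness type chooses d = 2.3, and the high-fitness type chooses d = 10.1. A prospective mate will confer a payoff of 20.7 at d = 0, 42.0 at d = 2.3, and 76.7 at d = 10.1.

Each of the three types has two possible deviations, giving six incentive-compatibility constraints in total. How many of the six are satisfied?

Low-fitness (own payoff 20.7): to d=2.3 gives 42.0 − 6.9×2.3 = 26.13 → profitable ✗; to d=10.1 gives 76.7 − 6.9×10.1 = 7.01 → no gain ✓.
Mid-fitness (own payoff 42.0 − 5.3×2.3 = 29.81): to d=0 gives 20.7 → no gain ✓; to d=10.1 gives 76.7 − 5.3×10.1 = 23.17 → no gain ✓.
High-fitness (own payoff 76.7 − 2.1×10.1 = 55.49): to d=0 gives 20.7 → no gain ✓; to d=2.3 gives 42.0 − 2.1×2.3 = 37.17 → no gain ✓.
5 of the 6 constraints hold; not an equilibrium.

5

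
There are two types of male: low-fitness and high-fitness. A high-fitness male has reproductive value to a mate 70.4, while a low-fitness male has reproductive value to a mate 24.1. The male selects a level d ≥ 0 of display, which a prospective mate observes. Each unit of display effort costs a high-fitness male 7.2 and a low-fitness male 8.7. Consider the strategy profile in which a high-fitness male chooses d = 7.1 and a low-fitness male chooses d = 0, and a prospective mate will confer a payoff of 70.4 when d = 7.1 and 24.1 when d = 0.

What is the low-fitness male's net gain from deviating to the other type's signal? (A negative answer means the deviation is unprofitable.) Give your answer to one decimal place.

Playing d = 0 the low-fitness male receives 24.1.
Deviating to d = 7.1 brings payment 70.4 at cost 8.7 × 7.1 = 61.77, netting 8.63.
Gain from deviating: 8.63 − 24.1 = -15.47, i.e. -15.5 to one decimal place.
The gain is negative, so the low-fitness type's incentive-compatibility constraint is satisfied.

-15.5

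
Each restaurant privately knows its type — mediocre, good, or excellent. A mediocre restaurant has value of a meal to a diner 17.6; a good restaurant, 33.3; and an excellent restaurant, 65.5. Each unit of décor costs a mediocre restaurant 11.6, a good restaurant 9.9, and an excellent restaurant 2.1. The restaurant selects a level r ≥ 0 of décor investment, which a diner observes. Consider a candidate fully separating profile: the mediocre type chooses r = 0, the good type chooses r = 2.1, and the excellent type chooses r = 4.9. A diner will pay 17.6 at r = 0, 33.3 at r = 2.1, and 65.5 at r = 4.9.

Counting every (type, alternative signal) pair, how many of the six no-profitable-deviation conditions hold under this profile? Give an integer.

Good (own payoff 33.3 − 9.9×2.1 = 12.51): to r=0 gives 17.6 → profitable ✗; to r=4.9 gives 65.5 − 9.9×4.9 = 16.99 → profitable ✗.
Excellent (own payoff 65.5 − 2.1×4.9 = 55.21): to r=0 gives 17.6 → no gain ✓; to r=2.1 gives 33.3 − 2.1×2.1 = 28.89 → no gain ✓.
Mediocre (own payoff 17.6): to r=2.1 gives 33.3 − 11.6×2.1 = 8.94 → no gain ✓; to r=4.9 gives 65.5 − 11.6×4.9 = 8.66 → no gain ✓.
4 of the 6 constraints hold; not an equilibrium.

4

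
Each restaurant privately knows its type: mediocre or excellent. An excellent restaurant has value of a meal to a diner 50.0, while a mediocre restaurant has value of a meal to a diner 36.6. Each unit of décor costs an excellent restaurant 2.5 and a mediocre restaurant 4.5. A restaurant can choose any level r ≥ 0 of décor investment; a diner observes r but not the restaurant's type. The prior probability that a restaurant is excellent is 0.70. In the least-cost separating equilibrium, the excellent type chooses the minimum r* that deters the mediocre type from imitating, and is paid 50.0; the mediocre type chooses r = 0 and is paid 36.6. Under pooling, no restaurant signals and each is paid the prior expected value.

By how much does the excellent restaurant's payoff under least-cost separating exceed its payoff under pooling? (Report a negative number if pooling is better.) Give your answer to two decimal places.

-3.42

Least-cost separating signal: r* solves 36.6 = 50.0 − 4.5·r*, so r* = (50.0 − 36.6)/4.5 ≈ 2.9778.
Excellent type's separating payoff: 50.0 − 2.5 × r* = 50.0 − 2.5 × (50.0 − 36.6)/4.5 = 50.0 − 33.5/4.5 ≈ 42.5556.
Pooling payoff: 0.70 × 50.0 + 0.30 × 36.6 = 45.98.
Difference: 42.5556 − 45.98 = -3.4244, i.e. -3.42 to two decimal places.
The excellent type would prefer the pooling outcome.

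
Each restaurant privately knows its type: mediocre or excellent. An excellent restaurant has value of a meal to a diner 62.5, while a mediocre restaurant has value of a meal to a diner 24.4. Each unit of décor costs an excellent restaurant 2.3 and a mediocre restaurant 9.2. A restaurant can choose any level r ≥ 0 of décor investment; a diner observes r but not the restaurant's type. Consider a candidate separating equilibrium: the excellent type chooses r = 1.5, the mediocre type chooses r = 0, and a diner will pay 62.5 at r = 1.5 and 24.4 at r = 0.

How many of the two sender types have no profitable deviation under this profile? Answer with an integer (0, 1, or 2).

Excellent type: signal → 62.5 − 2.3 × 1.5 = 59.05; deviate to 0 → 24.4. IC holds (59.05 ≥ 24.4).
Mediocre type: stay at 0 → 24.4; mimic → 62.5 − 9.2 × 1.5 = 48.7. IC fails (24.4 < 48.7).
1 of 2 constraints hold, so this profile is not an equilibrium.

1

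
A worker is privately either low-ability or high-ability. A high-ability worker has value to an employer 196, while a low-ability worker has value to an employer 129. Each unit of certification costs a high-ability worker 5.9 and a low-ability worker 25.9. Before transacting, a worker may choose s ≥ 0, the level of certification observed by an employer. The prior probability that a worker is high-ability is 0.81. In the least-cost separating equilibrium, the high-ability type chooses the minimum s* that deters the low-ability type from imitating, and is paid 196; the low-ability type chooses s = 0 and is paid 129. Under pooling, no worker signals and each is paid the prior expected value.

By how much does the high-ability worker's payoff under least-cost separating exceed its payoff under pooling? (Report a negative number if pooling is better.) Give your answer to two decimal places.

-2.53

Least-cost separating signal: s* solves 129 = 196 − 25.9·s*, so s* = (196 − 129)/25.9 ≈ 2.5869.
High-ability type's separating payoff: 196 − 5.9 × s* = 196 − 5.9 × (196 − 129)/25.9 = 196 − 395.3/25.9 ≈ 180.7375.
Pooling payoff: 0.81 × 196 + 0.19 × 129 = 183.27.
Difference: 180.7375 − 183.27 = -2.5325, i.e. -2.53 to two decimal places.
The high-ability type would prefer the pooling outcome.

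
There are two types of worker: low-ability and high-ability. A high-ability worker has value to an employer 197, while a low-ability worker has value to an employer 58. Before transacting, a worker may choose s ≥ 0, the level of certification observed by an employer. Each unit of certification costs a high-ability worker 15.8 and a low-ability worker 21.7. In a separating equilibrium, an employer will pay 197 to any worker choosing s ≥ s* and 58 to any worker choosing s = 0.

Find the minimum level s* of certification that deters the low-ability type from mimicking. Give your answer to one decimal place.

A low-ability worker choosing s = 0 receives 58.
Imitating at s* instead would pay 197 at cost 21.7·s*, netting 197 − 21.7·s*.
Indifference: 58 = 197 − 21.7·s*, so s* = (197 − 58) / 21.7 ≈ 6.4.
This is the low-ability type's binding incentive-compatibility constraint; any s ≥ 6.4 sustains separation on that side.

6.4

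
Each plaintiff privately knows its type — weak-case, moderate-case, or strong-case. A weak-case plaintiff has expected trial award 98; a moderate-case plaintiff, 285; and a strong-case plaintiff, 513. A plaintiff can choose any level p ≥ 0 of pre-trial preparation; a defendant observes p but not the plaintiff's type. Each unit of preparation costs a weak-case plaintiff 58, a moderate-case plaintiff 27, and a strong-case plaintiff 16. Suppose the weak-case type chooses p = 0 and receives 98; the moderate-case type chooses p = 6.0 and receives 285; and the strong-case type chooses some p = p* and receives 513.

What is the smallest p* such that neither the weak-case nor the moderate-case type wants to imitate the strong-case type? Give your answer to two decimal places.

Weak-case type (on-path payoff 98) won't mimic when 98 ≥ 513 − 58·p*, i.e. p* ≥ 7.16.
Moderate-case type (on-path payoff 285 − 27×6.0 = 123) won't mimic when 123 ≥ 513 − 27·p*, i.e. p* ≥ 14.44.
Both must hold, so p* = max(7.16, 14.44) = 14.44. The moderate-case type's constraint binds.

14.44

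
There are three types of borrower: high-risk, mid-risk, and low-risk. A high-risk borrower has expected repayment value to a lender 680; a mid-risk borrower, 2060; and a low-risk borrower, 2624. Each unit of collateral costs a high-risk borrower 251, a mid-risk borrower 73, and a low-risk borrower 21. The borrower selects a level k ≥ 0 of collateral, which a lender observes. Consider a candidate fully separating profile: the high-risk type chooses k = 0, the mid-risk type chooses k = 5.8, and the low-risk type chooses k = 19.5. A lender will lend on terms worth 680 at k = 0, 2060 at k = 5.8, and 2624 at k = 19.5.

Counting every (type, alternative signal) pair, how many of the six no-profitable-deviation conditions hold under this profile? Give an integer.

6

Mid-risk (own payoff 2060 − 73×5.8 = 1636.6): to k=0 gives 680 → no gain ✓; to k=19.5 gives 2624 − 73×19.5 = 1200.5 → no gain ✓.
High-risk (own payoff 680): to k=5.8 gives 2060 − 251×5.8 = 604.2 → no gain ✓; to k=19.5 gives 2624 − 251×19.5 = -2270.5 → no gain ✓.
Low-risk (own payoff 2624 − 21×19.5 = 2214.5): to k=0 gives 680 → no gain ✓; to k=5.8 gives 2060 − 21×5.8 = 1938.2 → no gain ✓.
6 of the 6 constraints hold; this profile is a separating equilibrium.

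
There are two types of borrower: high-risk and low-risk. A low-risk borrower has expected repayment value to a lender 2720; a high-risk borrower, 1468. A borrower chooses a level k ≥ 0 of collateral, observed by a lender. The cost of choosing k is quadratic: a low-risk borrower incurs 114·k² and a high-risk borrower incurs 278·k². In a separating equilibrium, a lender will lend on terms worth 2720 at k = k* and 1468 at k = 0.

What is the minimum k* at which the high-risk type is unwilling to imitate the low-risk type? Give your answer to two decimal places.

2.12

The high-risk type at k = 0 receives 1468; imitating at k* yields 2720 − 278·k*².
Indifference: 1468 = 2720 − 278·k*², so k*² = (2720 − 1468) / 278 ≈ 4.5036.
k* = √4.5036 ≈ 2.12.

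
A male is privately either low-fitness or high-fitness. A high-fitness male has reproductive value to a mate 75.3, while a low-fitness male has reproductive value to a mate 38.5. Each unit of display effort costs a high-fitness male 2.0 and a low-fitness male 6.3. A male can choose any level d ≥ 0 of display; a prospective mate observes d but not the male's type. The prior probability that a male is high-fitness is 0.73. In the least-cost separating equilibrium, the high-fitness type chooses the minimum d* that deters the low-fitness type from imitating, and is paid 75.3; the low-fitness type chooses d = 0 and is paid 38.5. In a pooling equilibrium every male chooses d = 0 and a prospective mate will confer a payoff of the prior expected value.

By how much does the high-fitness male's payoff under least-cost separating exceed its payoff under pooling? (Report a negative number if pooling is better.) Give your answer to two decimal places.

Least-cost separating signal: d* solves 38.5 = 75.3 − 6.3·d*, so d* = (75.3 − 38.5)/6.3 ≈ 5.8413.
High-fitness type's separating payoff: 75.3 − 2.0 × d* = 75.3 − 2.0 × (75.3 − 38.5)/6.3 = 75.3 − 73.6/6.3 ≈ 63.6175.
Pooling payoff: 0.73 × 75.3 + 0.27 × 38.5 = 65.364.
Difference: 63.6175 − 65.364 = -1.7465, i.e. -1.75 to two decimal places.
The high-fitness type would prefer the pooling outcome.

-1.75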